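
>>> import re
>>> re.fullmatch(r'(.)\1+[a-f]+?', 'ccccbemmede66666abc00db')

`fullmatch` succeeds only if the pattern covers the string from start to end.
Here the pattern can't cover the whole string, so the call returns None.

None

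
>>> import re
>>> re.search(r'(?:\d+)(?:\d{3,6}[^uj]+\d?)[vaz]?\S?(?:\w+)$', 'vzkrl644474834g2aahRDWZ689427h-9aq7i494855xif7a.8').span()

The match spans [5:49] → '644474834g2aahRDWZ689427h-9aq7i494855xif7a.8'.

(5, 49)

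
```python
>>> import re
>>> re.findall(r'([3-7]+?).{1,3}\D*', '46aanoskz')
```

['4']

This matches one or more of a character in [3-7] (lazy) (captured); then 1 to 3 of any character, then zero or more of a non-digit.
With a single group, `findall` returns only what that group captured — 1 item.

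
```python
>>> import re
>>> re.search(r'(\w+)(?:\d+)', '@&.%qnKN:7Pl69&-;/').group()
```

'7Pl69'

The match spans [9:14] → '7Pl69'.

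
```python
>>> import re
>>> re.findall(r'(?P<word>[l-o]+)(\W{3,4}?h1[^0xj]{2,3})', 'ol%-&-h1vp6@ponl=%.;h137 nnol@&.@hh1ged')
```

Pattern: one or more of a character in [l-o] (captured as 'word'); then 3 to 4 of a non-word character (lazy), then the literal 'h1', then 2 to 3 of any character except [0xj] (captured).
Walking the string: at [0:11] match 'ol%-&-h1vp6', groups = ('ol', '%-&-h1vp6'); at [13:25] match 'onl=%.;h137 ', groups = ('onl', '=%.;h137 ').
2 groups means each result is a tuple of 2 captured strings — 2 here.

[('ol', '%-&-h1vp6'), ('onl', '=%.;h137 ')]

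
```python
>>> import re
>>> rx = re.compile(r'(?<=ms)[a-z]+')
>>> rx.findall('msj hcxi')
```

Lookahead/lookbehind check context without consuming it, so the matched span excludes the asserted characters.
Since nothing is captured, `findall` lists the 1 matched substring directly.

['j']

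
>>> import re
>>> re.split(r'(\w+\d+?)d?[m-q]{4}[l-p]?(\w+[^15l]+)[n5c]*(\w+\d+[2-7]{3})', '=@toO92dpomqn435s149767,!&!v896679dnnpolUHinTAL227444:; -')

The pattern matches one or more of a word character, then one or more of a digit (lazy) (captured); then optionally a literal 'd', then exactly 4 of a character in [m-q], then optionally a character in [l-p]; then one or more of a word character, then one or more of any character except [15l] (captured); then zero or more of one of [n5c]; then one or more of a word character, then one or more of a digit, then exactly 3 of a character in [2-7] (captured).
Matches to split on: at [2:53] → 'toO92dpomqn435s149767,!&!v896679dnnpolUHinTAL227444'.
Because the pattern has a capturing group, `split` also inserts each captured text between the pieces.

['=@', 'toO92', '435s149767,!&!v896679dnnpo', 'lUHinTAL227444', ':; -']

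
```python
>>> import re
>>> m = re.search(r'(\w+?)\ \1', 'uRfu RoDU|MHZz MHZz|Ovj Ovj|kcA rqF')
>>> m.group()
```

'MHZz MHZz'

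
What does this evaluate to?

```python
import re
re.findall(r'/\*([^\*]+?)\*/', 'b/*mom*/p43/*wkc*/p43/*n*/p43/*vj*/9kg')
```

['mom', 'wkc', 'n', 'vj']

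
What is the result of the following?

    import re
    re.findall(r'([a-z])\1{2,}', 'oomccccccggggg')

`\1` has to match the exact text group 1 already captured.
`findall` collects group 1 from each match (2 total).

['c', 'g']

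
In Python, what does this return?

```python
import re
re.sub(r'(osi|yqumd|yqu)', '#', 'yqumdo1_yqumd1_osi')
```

'#o1_#1_#'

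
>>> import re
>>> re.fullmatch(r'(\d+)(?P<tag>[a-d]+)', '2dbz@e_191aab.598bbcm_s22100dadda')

None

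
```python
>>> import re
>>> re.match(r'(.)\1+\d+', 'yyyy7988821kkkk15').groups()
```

('y',)

The match spans [0:11] → 'yyyy7988821'.
Captured: group 1 = 'y'.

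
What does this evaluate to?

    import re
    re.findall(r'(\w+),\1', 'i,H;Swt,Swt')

['Swt']

`\1` is not a pattern — it's the concrete string captured by group 1, re-applied verbatim.
Matches: at [4:11] match 'Swt,Swt', group 1 = 'Swt'.
Because there's exactly one group, `findall` drops the full match and keeps group 1 from the one hit.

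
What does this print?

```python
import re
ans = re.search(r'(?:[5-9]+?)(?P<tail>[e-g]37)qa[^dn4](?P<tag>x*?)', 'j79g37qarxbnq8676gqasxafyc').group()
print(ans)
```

79g37qar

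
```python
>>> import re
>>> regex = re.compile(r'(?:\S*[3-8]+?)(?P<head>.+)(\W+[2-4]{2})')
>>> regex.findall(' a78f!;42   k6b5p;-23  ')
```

[('2   k6b5p;', '-23')]

This matches zero or more of a non-whitespace character, then one or more of a character in [3-8] (lazy) (non-capturing group); then one or more of any character (captured as 'head'); then one or more of a non-word character, then exactly 2 of a character in [2-4] (captured).
Walking the string: at [1:21] match 'a78f!;42   k6b5p;-23', groups = ('2   k6b5p;', '-23').
`findall` packs the 2 group values into a tuple for every match.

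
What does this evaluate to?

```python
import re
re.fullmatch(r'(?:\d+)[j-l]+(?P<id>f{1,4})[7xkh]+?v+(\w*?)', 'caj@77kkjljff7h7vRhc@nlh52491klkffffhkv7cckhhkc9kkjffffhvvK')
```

`re.fullmatch` requires the pattern to consume the entire string.
Here there's no way to consume every character, so the call returns None.

None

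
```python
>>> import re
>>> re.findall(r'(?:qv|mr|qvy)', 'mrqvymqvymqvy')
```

['mr', 'qv', 'qv', 'qv']

Branches in `(...|...)` are attempted left-to-right; the first branch that allows the whole pattern to succeed is taken.
Scanning left to right: at [0:2] → 'mr'; at [2:4] → 'qv'; at [6:8] → 'qv'; at [10:12] → 'qv'.
With no groups in the pattern, `findall` gives back each whole match — 4 here.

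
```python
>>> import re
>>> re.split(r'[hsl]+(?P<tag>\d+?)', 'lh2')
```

This matches one or more of one of [hsl]; then one or more of a digit (lazy) (captured as 'tag').
Matches to split on: at [0:3] → 'lh2'.
`re.split` interleaves the captured-group text with the surrounding fragments.

['', '2', '']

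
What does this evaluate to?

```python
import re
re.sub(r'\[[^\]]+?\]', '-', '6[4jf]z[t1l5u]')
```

`sub` substitutes '-' at each match site.

'6-z-'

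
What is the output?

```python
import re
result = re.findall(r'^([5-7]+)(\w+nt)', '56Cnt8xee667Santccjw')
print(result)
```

Pattern: anchored at the start of the string; then one or more of a character in [5-7] (captured); then one or more of a word character, then the literal 'nt' (captured).
Walking the string: at [0:16] match '56Cnt8xee667Sant', groups = ('56', 'Cnt8xee667Sant').
With 2 capturing groups, `findall` returns a 2-tuple per match.

[('56', 'Cnt8xee667Sant')]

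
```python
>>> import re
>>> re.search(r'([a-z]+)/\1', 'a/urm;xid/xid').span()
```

(6, 13)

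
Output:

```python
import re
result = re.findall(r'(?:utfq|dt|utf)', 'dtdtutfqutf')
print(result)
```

Branches in `(...|...)` are attempted left-to-right; the first branch that allows the whole pattern to succeed is taken.
With no groups in the pattern, `findall` gives back each whole match — 4 here.

['dt', 'dt', 'utfq', 'utf']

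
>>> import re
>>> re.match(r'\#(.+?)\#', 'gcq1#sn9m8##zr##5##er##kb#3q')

`re.match` only tries the pattern at the start of the string.
Here the string doesn't start with a match, so the call returns None.

None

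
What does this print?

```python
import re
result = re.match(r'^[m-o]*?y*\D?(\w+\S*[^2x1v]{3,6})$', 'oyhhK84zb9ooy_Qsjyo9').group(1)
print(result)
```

This matches anchored at the start of the string; then zero or more of a character in [m-o] (lazy), then zero or more of the literal 'y', then optionally a non-digit; then one or more of a word character, then zero or more of a non-whitespace character, then 3 to 6 of any character except [2x1v] (captured); then anchored at the end.
A non-greedy quantifier consumes as few characters as it can — just enough that the remainder of the pattern still matches from where it stops; whatever follows it matches normally.
`re.match` won't scan ahead — the pattern has to work from the very first character.
The match spans [0:20] → 'oyhhK84zb9ooy_Qsjyo9'.
Captured: group 1 = 'yhhK84zb9ooy_Qsjyo9'.

yhhK84zb9ooy_Qsjyo9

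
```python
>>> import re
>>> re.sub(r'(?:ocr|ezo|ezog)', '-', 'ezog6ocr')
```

'-g6-'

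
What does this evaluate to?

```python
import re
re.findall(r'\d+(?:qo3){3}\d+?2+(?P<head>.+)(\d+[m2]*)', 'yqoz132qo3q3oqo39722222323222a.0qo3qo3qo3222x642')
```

`findall` packs the 2 group values into a tuple for every match.

[('x64', '2')]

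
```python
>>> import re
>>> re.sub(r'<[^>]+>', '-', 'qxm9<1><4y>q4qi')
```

Every occurrence is swapped for '-'.

'qxm9--q4qi'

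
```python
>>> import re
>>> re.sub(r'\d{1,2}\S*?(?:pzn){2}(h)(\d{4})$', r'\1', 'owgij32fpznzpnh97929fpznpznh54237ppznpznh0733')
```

The pattern matches 1 to 2 of a digit, then zero or more of a non-whitespace character (lazy), then the literal 'pzn' repeated 2 times; then a literal 'h' (captured); then exactly 4 of a digit (captured); then anchored at the end.
Matches: at [5:45] → '32fpznzpnh97929fpznpznh54237ppznpznh0733'.
`\1` in the replacement pulls in group 1's text for each match.

'owgijh'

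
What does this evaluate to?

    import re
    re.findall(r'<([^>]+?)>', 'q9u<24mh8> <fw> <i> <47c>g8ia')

['24mh8', 'fw', 'i', '47c']

One capturing group, so `findall` returns just the captured substring from each match — 4 in all.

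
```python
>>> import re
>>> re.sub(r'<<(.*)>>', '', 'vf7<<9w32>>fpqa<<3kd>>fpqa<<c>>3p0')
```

'vf73p0'

Matches: at [3:31] → '<<9w32>>fpqa<<3kd>>fpqa<<c>>'.
Every occurrence is swapped for ''.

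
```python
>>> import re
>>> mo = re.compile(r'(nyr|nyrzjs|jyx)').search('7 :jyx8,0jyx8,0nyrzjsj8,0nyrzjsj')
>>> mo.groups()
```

The match spans [3:6] → 'jyx'.
Captured: group 1 = 'jyx'.

('jyx',)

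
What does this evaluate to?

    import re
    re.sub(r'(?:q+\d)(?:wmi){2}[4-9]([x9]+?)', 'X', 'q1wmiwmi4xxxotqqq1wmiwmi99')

'XxxotX'

Pattern: one or more of the literal 'q', then a digit (non-capturing group); then the literal 'wmi' repeated 2 times, then a character in [4-9]; then one or more of one of [x9] (lazy) (captured).
Lazy quantifiers expand one character at a time until the remainder of the pattern can match.
Matches: at [0:10] → 'q1wmiwmi4x'; at [14:26] → 'qqq1wmiwmi99'.
Every occurrence is swapped for 'X'.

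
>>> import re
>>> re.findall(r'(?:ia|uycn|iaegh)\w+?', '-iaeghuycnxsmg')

['iae', 'uycnx']

Alternation tries branches left to right and keeps the first one that lets the overall match succeed at that position.
`findall` yields the raw match text (2 of them) because the pattern has no groups.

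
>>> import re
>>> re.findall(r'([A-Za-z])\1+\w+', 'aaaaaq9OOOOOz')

`\1` is not a pattern — it's the concrete string captured by group 1, re-applied verbatim.
Matches: at [0:13] match 'aaaaaq9OOOOOz', group 1 = 'a'.
One capturing group, so `findall` returns just the captured substring from the one match — 1 in all.

['a']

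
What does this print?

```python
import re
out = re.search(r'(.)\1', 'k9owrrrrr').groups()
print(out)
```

('r',)

A backreference is literal: `\1` must see the identical characters the first group matched.
`re.search` tries every starting position until one works.
The match spans [4:6] → 'rr'.
Captured: group 1 = 'r'.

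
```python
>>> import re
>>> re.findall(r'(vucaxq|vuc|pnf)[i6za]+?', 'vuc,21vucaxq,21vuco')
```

Walking the string: at [6:10] match 'vuca', group 1 = 'vuc'.
Because there's exactly one group, `findall` drops the full match and keeps group 1 from the one hit.

['vuc']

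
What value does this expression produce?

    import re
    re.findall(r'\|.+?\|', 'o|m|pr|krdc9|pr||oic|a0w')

A `+?`/`*?`/`{m,n}?` starts at its minimum and grows only as far as needed for what follows to match.
Scanning left to right: at [1:4] → '|m|'; at [6:13] → '|krdc9|'; at [15:21] → '||oic|'.
With no groups in the pattern, `findall` gives back each whole match — 3 here.

['|m|', '|krdc9|', '||oic|']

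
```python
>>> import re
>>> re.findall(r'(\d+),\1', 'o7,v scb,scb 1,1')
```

['1']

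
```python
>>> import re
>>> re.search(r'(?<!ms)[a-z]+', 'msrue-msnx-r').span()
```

A negative assertion filters positions out without eating any characters.
The match spans [0:5] → 'msrue'.

(0, 5)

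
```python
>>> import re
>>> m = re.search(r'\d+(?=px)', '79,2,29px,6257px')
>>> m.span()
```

(5, 7)

Because the assertion is zero-width, the text it checks is not consumed and won't appear in the result.
The match spans [5:7] → '29'.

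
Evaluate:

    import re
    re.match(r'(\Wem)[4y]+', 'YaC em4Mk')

None

With `match`, the pattern is implicitly anchored at the beginning.
Here position 0 doesn't satisfy it, so the call returns None.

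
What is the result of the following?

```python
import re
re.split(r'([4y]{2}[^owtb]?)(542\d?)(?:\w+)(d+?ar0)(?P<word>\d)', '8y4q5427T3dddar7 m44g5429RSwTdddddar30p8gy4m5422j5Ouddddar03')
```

This matches exactly 2 of one of [4y], then optionally any character except [owtb] (captured); then the literal '542', then optionally a digit (captured); then one or more of a word character (non-capturing group); then one or more of the literal 'd' (lazy), then the literal 'ar0' (captured); then a digit (captured as 'word').
Matches to split on: at [18:60] → '44g5429RSwTdddddar30p8gy4m5422j5Ouddddar03'.
The group in the pattern means `split` returns the separators' captures alongside the pieces.

['8y4q5427T3dddar7 m', '44g', '5429', 'dar0', '3', '']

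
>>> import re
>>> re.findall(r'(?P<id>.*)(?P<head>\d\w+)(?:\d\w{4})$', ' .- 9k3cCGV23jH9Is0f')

This matches zero or more of any character (captured as 'id'); then a digit, then one or more of a word character (captured as 'head'); then a digit, then exactly 4 of a word character (non-capturing group); then anchored at the end.
`findall` packs the 2 group values into a tuple for every match.

[(' .- 9k3cCGV2', '3jH')]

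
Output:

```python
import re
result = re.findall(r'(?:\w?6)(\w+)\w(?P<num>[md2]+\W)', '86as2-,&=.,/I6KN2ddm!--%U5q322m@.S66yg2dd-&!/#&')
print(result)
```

`findall` packs the 2 group values into a tuple for every match.

[('a', '2-'), ('KN2d', 'm!'), ('6yg2', 'd-')]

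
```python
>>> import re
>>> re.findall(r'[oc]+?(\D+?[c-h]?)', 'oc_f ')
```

This matches one or more of one of [oc] (lazy); then one or more of a non-digit (lazy), then optionally a character in [c-h] (captured).
Lazy quantifiers expand one character at a time until the remainder of the pattern can match.
Scanning left to right: at [0:2] match 'oc', group 1 = 'c'.
With a single group, `findall` returns only what that group captured — 1 item.

['c']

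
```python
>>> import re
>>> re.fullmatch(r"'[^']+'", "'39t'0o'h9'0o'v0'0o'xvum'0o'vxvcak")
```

`re.fullmatch` requires the pattern to consume the entire string.
Here there's no way to consume every character, so the call returns None.

None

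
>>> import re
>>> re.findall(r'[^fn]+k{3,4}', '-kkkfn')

['-kkk']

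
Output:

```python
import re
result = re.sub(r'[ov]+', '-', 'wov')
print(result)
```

Each match is replaced by '-'.

w-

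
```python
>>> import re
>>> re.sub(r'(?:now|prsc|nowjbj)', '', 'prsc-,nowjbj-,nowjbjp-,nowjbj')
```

'-,jbj-,jbjp-,jbj'

The regex engine tests alternatives in the order written; an earlier branch that matches wins even if a later one would match more.
Every occurrence is swapped for ''.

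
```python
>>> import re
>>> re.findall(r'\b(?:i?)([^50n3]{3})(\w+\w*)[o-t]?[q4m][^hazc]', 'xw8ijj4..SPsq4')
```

[('xw8', 'ijj')]

This matches a word boundary (`\b`, zero-width); then optionally a literal 'i' (non-capturing group); then exactly 3 of any character except [50n3] (captured); then one or more of a word character, then zero or more of a word character (captured); then optionally a character in [o-t], then one of [q4m], then any character except [hazc].
Scanning left to right: at [0:8] match 'xw8ijj4.', groups = ('xw8', 'ijj').
With 2 capturing groups, `findall` returns a 2-tuple per match.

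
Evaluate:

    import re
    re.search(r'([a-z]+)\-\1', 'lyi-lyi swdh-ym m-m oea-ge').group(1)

`\1` has to match the exact text group 1 already captured.
`re.search` scans for the first position where the pattern succeeds.
The match spans [0:7] → 'lyi-lyi'.
Captured: group 1 = 'lyi'.

'lyi'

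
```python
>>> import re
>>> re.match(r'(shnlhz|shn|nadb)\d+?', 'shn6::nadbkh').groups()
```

('shn',)

The match spans [0:4] → 'shn6'.
Captured: group 1 = 'shn'.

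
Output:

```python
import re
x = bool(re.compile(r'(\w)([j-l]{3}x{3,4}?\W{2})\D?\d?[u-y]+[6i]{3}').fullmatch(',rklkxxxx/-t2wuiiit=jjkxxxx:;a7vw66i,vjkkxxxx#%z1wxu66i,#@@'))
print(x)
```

This matches a word character (captured); then exactly 3 of a character in [j-l], then 3 to 4 of the literal 'x' (lazy), then exactly 2 of a non-word character (captured); then optionally a non-digit, then optionally a digit; then one or more of a character in [u-y], then exactly 3 of one of [6i].
`re.fullmatch` is like wrapping the pattern in `^…$` (in single-line mode).
Here the string isn't matched end-to-end, so the call returns None, and `bool(None)` is False.

False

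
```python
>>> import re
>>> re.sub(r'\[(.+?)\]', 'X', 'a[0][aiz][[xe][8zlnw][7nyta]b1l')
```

Matches: at [1:4] → '[0]'; at [4:9] → '[aiz]'; at [9:14] → '[[xe]'; at [14:21] → '[8zlnw]'; at [21:28] → '[7nyta]'.
Every occurrence is swapped for 'X'.

'aXXXXXb1l'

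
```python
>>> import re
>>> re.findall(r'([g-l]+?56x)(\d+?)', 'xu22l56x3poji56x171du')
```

The pattern matches one or more of a character in [g-l] (lazy), then the literal '56x' (captured); then one or more of a digit (lazy) (captured).
A `+?`/`*?`/`{m,n}?` starts at its minimum and grows only as far as needed for what follows to match.
Walking the string: at [4:9] match 'l56x3', groups = ('l56x', '3'); at [11:17] match 'ji56x1', groups = ('ji56x', '1').
With 2 capturing groups, `findall` returns a 2-tuple per match.

[('l56x', '3'), ('ji56x', '1')]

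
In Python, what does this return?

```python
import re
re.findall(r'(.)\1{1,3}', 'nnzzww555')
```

After group 1 captures some text, `\1` only succeeds where that same text appears again.
With a single group, `findall` returns only what that group captured — 4 items.

['n', 'z', 'w', '5']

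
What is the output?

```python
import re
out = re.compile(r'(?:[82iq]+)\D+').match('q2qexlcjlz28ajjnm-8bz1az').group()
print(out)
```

`match` is anchored at position 0; if the pattern doesn't fit there, it returns None.
The match spans [0:10] → 'q2qexlcjlz'.

q2qexlcjlz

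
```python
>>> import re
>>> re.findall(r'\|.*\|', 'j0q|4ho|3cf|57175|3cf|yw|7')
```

['|4ho|3cf|57175|3cf|yw|']

With no groups in the pattern, `findall` gives back each whole match — 1 here.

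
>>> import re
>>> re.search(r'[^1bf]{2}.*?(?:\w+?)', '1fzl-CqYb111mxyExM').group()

'zl-C'

Lazy quantifiers expand one character at a time until the remainder of the pattern can match.
The match spans [2:6] → 'zl-C'.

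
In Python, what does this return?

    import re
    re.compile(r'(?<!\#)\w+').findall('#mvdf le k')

['vdf', 'le', 'k']

The negative lookaround is zero-width — it rules out positions where the adjacent text would match, without consuming anything.
Since nothing is captured, `findall` lists the 3 matched substrings directly.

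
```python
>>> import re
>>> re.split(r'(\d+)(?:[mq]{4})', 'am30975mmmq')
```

['am', '30975', '']

Pattern: one or more of a digit (captured); then exactly 4 of one of [mq] (non-capturing group).
Matches to split on: at [2:11] → '30975mmmq'.
The group in the pattern means `split` returns the separators' captures alongside the pieces.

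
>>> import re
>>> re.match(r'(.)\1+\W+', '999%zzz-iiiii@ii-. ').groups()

('9',)

A backreference is literal: `\1` must see the identical characters the first group matched.
`match` is anchored at position 0; if the pattern doesn't fit there, it returns None.
The match spans [0:4] → '999%'.
Captured: group 1 = '9'.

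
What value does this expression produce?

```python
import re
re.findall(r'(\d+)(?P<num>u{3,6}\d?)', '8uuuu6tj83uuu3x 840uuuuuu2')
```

2 groups means each result is a tuple of 2 captured strings — 3 here.

[('8', 'uuuu6'), ('83', 'uuu3'), ('840', 'uuuuuu2')]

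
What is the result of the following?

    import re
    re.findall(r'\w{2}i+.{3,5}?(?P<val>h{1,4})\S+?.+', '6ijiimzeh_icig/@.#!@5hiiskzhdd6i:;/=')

['h']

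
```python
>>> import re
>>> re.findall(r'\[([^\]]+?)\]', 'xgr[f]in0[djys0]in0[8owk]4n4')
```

['f', 'djys0', '8owk']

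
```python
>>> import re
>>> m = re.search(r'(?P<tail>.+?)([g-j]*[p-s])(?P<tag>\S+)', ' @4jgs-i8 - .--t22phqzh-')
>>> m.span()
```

(0, 9)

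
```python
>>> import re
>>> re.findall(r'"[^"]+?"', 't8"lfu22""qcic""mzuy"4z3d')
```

['"lfu22"', '"qcic"', '"mzuy"']

Walking the string: at [2:9] → '"lfu22"'; at [9:15] → '"qcic"'; at [15:21] → '"mzuy"'.
With no groups in the pattern, `findall` gives back each whole match — 3 here.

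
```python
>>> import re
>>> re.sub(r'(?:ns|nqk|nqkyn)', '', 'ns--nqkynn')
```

'--ynn'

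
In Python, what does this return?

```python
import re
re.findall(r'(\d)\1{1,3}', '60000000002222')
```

`\1` has to match the exact text group 1 already captured.
With a single group, `findall` returns only what that group captured — 3 items.

['0', '0', '2']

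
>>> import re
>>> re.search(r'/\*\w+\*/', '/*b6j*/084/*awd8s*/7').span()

The match spans [0:7] → '/*b6j*/'.

(0, 7)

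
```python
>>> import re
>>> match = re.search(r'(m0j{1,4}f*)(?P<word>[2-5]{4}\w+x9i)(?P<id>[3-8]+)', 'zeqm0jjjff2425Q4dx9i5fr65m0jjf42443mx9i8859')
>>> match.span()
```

This matches the literal 'm0', then 1 to 4 of the literal 'j', then zero or more of a literal 'f' (captured); then exactly 4 of a character in [2-5], then one or more of a word character, then the literal 'x9i' (captured as 'word'); then one or more of a character in [3-8] (captured as 'id').
`re.search` scans for the first position where the pattern succeeds.
The match spans [3:42] → 'm0jjjff2425Q4dx9i5fr65m0jjf42443mx9i885'.
Captured: group 1 = 'm0jjjff', group 2 = '2425Q4dx9i5fr65m0jjf42443mx9i', group 3 = '885'.

(3, 42)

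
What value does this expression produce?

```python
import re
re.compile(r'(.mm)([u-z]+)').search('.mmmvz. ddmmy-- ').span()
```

(1, 6)

Pattern: any character, then the literal 'mm' (captured); then one or more of a character in [u-z] (captured).
Unlike `match`, `search` isn't anchored — it looks for the pattern anywhere in the string.
The match spans [1:6] → 'mmmvz'.
Captured: group 1 = 'mmm', group 2 = 'vz'.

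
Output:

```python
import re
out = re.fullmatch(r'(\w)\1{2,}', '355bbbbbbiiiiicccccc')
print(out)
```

None

After group 1 captures some text, `\1` only succeeds where that same text appears again.
`re.fullmatch` is like wrapping the pattern in `^…$` (in single-line mode).
Here the pattern can't cover the whole string, so the call returns None.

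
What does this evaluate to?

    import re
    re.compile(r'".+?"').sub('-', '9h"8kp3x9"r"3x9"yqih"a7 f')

'9h-r-yqih"a7 f'

With the lazy modifier that quantifier settles for the fewest repetitions that let the rest of the pattern succeed (the atoms after it are unaffected and can still be greedy).
Every occurrence is swapped for '-'.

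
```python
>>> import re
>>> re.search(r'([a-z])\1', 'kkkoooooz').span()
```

(0, 2)

A backreference is literal: `\1` must see the identical characters the first group matched.
`search` walks the string left to right and returns the first match it finds.
The match spans [0:2] → 'kk'.
Captured: group 1 = 'k'.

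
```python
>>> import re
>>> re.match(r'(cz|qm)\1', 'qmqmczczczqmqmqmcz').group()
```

'qmqm'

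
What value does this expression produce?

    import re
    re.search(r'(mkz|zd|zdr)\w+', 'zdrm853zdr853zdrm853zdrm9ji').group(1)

'zd'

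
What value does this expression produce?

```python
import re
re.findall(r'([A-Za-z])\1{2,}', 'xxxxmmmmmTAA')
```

['x', 'm']

`\1` has to match the exact text group 1 already captured.
Walking the string: at [0:4] match 'xxxx', group 1 = 'x'; at [4:9] match 'mmmmm', group 1 = 'm'.
One capturing group, so `findall` returns just the captured substring from each match — 2 in all.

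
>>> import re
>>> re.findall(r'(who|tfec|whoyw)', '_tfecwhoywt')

['tfec', 'who']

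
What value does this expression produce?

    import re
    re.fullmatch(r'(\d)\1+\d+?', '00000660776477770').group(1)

'0'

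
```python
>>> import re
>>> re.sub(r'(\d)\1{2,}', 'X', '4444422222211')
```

A backreference is literal: `\1` must see the identical characters the first group matched.
Matches: at [0:5] → '44444'; at [5:11] → '222222'.
Every occurrence is swapped for 'X'.

'XX11'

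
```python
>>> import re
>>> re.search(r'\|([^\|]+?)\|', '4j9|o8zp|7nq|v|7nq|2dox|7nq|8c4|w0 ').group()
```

The match spans [3:9] → '|o8zp|'.

'|o8zp|'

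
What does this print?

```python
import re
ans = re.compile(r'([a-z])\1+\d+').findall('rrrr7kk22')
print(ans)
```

A backreference is literal: `\1` must see the identical characters the first group matched.
One capturing group, so `findall` returns just the captured substring from each match — 2 in all.

['r', 'k']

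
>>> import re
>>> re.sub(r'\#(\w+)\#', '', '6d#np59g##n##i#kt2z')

'6dkt2z'

Matches: at [2:9] → '#np59g#'; at [9:12] → '#n#'; at [12:15] → '#i#'.
Each match is replaced by ''.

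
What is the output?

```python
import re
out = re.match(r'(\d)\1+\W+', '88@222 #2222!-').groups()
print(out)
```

`\1` is not a pattern — it's the concrete string captured by group 1, re-applied verbatim.
`match` is anchored at position 0; if the pattern doesn't fit there, it returns None.
The match spans [0:3] → '88@'.
Captured: group 1 = '8'.

('8',)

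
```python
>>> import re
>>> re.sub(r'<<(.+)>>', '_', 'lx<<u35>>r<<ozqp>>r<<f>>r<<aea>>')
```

Each match is replaced by '_'.

'lx_'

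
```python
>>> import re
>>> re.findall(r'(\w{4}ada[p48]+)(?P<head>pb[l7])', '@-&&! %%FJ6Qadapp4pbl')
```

[('FJ6Qadapp4', 'pbl')]

The pattern matches exactly 4 of a word character, then the literal 'ada', then one or more of one of [p48] (captured); then the literal 'pb', then one of [l7] (captured as 'head').
Walking the string: at [8:21] match 'FJ6Qadapp4pbl', groups = ('FJ6Qadapp4', 'pbl').
2 groups means the one result is a tuple of 2 captured strings — 1 here.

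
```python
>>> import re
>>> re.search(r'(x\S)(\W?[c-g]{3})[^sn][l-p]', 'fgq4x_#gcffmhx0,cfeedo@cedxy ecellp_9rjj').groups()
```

Pattern: a literal 'x', then a non-whitespace character (captured); then optionally a non-word character, then exactly 3 of a character in [c-g] (captured); then any character except [sn], then a character in [l-p].
Unlike `match`, `search` isn't anchored — it looks for the pattern anywhere in the string.
The match spans [4:12] → 'x_#gcffm'.
Captured: group 1 = 'x_', group 2 = '#gcf'.

('x_', '#gcf')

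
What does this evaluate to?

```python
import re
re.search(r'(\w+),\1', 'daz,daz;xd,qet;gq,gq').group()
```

'daz,daz'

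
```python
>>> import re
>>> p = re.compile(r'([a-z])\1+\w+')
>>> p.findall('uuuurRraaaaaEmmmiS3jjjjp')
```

After group 1 captures some text, `\1` only succeeds where that same text appears again.
Matches: at [0:24] match 'uuuurRraaaaaEmmmiS3jjjjp', group 1 = 'u'.
`findall` collects group 1 from the one match (1 total).

['u']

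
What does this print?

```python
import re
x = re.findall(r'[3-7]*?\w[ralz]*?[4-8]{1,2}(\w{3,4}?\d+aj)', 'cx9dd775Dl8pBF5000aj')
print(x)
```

['pBF5000aj']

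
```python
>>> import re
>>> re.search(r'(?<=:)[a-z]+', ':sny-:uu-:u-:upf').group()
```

'sny'

The positive lookaround only admits positions where the adjacent text matches; those characters stay outside the span.
`search` walks the string left to right and returns the first match it finds.
The match spans [1:4] → 'sny'.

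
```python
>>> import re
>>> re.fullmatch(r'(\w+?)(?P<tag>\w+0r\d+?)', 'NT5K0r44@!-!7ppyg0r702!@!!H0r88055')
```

`re.fullmatch` requires the pattern to consume the entire string.
Here there's no way to consume every character, so the call returns None.

None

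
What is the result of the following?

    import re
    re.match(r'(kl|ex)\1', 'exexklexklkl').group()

`\1` is not a pattern — it's the concrete string captured by group 1, re-applied verbatim.
With `match`, the pattern is implicitly anchored at the beginning.
The match spans [0:4] → 'exex'.
Captured: group 1 = 'ex'.

'exex'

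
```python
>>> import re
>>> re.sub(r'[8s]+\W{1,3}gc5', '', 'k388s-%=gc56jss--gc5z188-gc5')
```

'k36jz1'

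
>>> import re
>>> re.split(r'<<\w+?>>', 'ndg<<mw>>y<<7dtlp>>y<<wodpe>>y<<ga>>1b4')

Splitting on the pattern gives 5 pieces.

['ndg', 'y', 'y', 'y', '1b4']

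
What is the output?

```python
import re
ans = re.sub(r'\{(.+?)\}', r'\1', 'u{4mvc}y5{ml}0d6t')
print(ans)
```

Lazy quantifiers expand one character at a time until the remainder of the pattern can match.
Matches: at [1:7] → '{4mvc}'; at [9:13] → '{ml}'.
Each match is replaced using the text its own group 1 captured.

u4mvcy5ml0d6t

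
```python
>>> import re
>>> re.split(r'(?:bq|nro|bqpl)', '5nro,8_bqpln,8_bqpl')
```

Branches in `(...|...)` are attempted left-to-right; the first branch that allows the whole pattern to succeed is taken.
Matches to split on: at [1:4] → 'nro'; at [7:9] → 'bq'; at [15:17] → 'bq'.
Splitting on the pattern gives 4 pieces.

['5', ',8_', 'pln,8_', 'pl']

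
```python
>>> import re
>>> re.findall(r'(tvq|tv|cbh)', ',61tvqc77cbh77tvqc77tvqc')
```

Alternation tries branches left to right and keeps the first one that lets the overall match succeed at that position.
Scanning left to right: at [3:6] match 'tvq', group 1 = 'tvq'; at [9:12] match 'cbh', group 1 = 'cbh'; at [14:17] match 'tvq', group 1 = 'tvq'; at [20:23] match 'tvq', group 1 = 'tvq'.
One capturing group, so `findall` returns just the captured substring from each match — 4 in all.

['tvq', 'cbh', 'tvq', 'tvq']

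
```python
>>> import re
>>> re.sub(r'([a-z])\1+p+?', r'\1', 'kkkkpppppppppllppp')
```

`\1` has to match the exact text group 1 already captured.
Each match is replaced using the text its own group 1 captured.

'kplpp'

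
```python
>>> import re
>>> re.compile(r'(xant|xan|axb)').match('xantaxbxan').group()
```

'xant'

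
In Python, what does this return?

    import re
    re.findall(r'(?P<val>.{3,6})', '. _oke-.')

['. _oke']

Pattern: 3 to 6 of any character (captured as 'val').
Scanning left to right: at [0:6] match '. _oke', group 1 = '. _oke'.
Because there's exactly one group, `findall` drops the full match and keeps group 1 from the one hit.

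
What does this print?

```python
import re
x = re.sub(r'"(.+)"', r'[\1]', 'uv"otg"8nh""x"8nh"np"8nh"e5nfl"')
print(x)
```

uv[otg"8nh""x"8nh"np"8nh"e5nfl]

The replacement refers to a captured group, so each match is rewritten using its own captured text.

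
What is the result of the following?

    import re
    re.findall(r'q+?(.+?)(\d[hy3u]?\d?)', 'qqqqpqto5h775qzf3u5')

[('qqqpqto', '5h7'), ('zf', '3u5')]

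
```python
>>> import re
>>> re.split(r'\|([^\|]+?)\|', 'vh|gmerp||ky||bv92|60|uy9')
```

Matches to split on: at [2:9] → '|gmerp|'; at [9:13] → '|ky|'; at [13:19] → '|bv92|'.
The group in the pattern means `split` returns the separators' captures alongside the pieces.

['vh', 'gmerp', '', 'ky', '', 'bv92', '60|uy9']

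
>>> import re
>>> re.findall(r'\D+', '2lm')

Pattern: one or more of a non-digit.
Scanning left to right: at [1:3] → 'lm'.
`findall` yields the raw match text (1 of them) because the pattern has no groups.

['lm']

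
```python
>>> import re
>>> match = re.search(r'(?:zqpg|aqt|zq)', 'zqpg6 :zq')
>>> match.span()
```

(0, 4)

The regex engine tests alternatives in the order written; an earlier branch that matches wins even if a later one would match more.
`re.search` tries every starting position until one works.
The match spans [0:4] → 'zqpg'.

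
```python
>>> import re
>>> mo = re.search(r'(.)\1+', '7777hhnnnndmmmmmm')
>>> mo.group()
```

'7777'

`\1` is not a pattern — it's the concrete string captured by group 1, re-applied verbatim.
`re.search` tries every starting position until one works.
The match spans [0:4] → '7777'.
Captured: group 1 = '7'.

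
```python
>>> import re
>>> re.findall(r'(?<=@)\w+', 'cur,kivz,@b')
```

['b']

Because the assertion is zero-width, the text it checks is not consumed and won't appear in the result.
Walking the string: at [10:11] → 'b'.
No capturing groups, so `findall` returns the 1 full match string.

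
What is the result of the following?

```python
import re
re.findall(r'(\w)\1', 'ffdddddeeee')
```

['f', 'd', 'd', 'e', 'e']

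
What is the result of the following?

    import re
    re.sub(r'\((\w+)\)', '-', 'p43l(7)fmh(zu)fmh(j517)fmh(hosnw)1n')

`sub` substitutes '-' at each match site.

'p43l-fmh-fmh-fmh-1n'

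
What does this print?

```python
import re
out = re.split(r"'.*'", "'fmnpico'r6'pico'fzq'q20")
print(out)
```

Matches to split on: at [0:21] → "'fmnpico'r6'pico'fzq'".
The string is cut at each match, leaving 2 pieces.

['', 'q20']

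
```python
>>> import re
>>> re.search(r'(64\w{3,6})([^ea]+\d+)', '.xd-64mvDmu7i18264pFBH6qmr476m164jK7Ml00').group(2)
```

'i18264pFBH6qmr476m164jK7Ml00'

The match spans [4:40] → '64mvDmu7i18264pFBH6qmr476m164jK7Ml00'.
Captured: group 1 = '64mvDmu7', group 2 = 'i18264pFBH6qmr476m164jK7Ml00'.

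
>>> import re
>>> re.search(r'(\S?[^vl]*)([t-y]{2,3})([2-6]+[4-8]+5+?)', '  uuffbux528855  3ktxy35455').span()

This matches optionally a non-whitespace character, then zero or more of any character except [vl] (captured); then 2 to 3 of a character in [t-y] (captured); then one or more of a character in [2-6], then one or more of a character in [4-8], then one or more of a literal '5' (lazy) (captured).
`re.search` scans for the first position where the pattern succeeds.
The match spans [0:27] → '  uuffbux528855  3ktxy35455'.
Captured: group 1 = '  uuffbux528855  3kt', group 2 = 'xy', group 3 = '35455'.

(0, 27)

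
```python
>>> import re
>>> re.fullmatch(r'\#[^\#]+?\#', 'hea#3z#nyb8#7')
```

None

`fullmatch` succeeds only if the pattern covers the string from start to end.
Here there's no way to consume every character, so the call returns None.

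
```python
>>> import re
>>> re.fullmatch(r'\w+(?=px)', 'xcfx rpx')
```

`fullmatch` succeeds only if the pattern covers the string from start to end.
Here the pattern can't cover the whole string, so the call returns None.

None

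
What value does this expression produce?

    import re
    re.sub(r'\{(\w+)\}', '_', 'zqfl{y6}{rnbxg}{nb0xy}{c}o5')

'zqfl____o5'

Matches: at [4:8] → '{y6}'; at [8:15] → '{rnbxg}'; at [15:22] → '{nb0xy}'; at [22:25] → '{c}'.
Every occurrence is swapped for '_'.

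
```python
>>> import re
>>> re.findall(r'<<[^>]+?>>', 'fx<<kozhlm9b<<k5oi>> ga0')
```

['<<kozhlm9b<<k5oi>>']

Scanning left to right: at [2:20] → '<<kozhlm9b<<k5oi>>'.
No capturing groups, so `findall` returns the 1 full match string.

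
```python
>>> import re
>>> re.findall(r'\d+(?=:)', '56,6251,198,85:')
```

['85']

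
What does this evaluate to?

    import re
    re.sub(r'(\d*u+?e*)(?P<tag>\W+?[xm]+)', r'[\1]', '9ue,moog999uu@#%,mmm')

'[9ue]oog[999uu]'

The replacement refers to a captured group, so each match is rewritten using its own captured text.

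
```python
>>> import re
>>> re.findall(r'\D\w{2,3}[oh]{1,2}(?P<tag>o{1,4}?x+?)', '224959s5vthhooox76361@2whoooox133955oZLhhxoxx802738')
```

['ooox', 'oox']

The pattern matches a non-digit, then 2 to 3 of a word character, then 1 to 2 of one of [oh]; then 1 to 4 of the literal 'o' (lazy), then one or more of the literal 'x' (lazy) (captured as 'tag').
Walking the string: at [6:16] match 's5vthhooox', group 1 = 'ooox'; at [21:30] match '@2whoooox', group 1 = 'oox'.
With a single group, `findall` returns only what that group captured — 2 items.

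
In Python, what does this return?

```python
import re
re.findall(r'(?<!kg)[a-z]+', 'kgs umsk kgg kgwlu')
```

['kgs', 'umsk', 'kgg', 'kgwlu']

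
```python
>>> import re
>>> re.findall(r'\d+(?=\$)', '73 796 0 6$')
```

['6']

Because the assertion is zero-width, the text it checks is not consumed and won't appear in the result.
Scanning left to right: at [9:10] → '6'.
With no groups in the pattern, `findall` gives back each whole match — 1 here.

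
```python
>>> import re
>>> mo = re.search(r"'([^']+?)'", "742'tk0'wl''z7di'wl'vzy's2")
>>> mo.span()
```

(3, 8)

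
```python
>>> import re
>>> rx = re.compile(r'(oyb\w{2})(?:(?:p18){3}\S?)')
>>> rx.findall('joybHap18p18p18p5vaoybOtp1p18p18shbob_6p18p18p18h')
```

['oybHa']

`findall` collects group 1 from the one match (1 total).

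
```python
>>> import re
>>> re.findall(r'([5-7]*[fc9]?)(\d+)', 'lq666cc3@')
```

Pattern: zero or more of a character in [5-7], then optionally one of [fc9] (captured); then one or more of a digit (captured).
Matches: at [2:5] match '666', groups = ('66', '6'); at [6:8] match 'c3', groups = ('c', '3').
With 2 capturing groups, `findall` returns a 2-tuple per match.

[('66', '6'), ('c', '3')]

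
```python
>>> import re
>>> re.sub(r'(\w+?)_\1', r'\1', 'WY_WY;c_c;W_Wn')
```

'WY;c;Wn'

The backreference `\1` re-matches whatever the first group consumed, character for character.
Matches: at [0:5] → 'WY_WY'; at [6:9] → 'c_c'; at [10:13] → 'W_W'.
`\1` in the replacement pulls in group 1's text for each match.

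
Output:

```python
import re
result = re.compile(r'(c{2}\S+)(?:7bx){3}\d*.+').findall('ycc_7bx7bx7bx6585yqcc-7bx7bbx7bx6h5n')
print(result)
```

['cc_']

The pattern matches exactly 2 of a literal 'c', then one or more of a non-whitespace character (captured); then the literal '7bx' repeated 3 times, then zero or more of a digit; then one or more of any character.
Scanning left to right: at [1:36] match 'cc_7bx7bx7bx6585yqcc-7bx7bbx7bx6h5n', group 1 = 'cc_'.
One capturing group, so `findall` returns just the captured substring from the one match — 1 in all.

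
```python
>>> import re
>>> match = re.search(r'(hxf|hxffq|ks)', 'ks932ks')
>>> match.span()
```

(0, 2)

`re.search` tries every starting position until one works.
The match spans [0:2] → 'ks'.
Captured: group 1 = 'ks'.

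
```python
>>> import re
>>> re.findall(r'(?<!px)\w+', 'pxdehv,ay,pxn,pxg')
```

['pxdehv', 'ay', 'pxn', 'pxg']

`(?!…)`/`(?<!…)` only lets a position through if the neighbouring text does NOT match; no characters are consumed.
Walking the string: at [0:6] → 'pxdehv'; at [7:9] → 'ay'; at [10:13] → 'pxn'; at [14:17] → 'pxg'.
No capturing groups, so `findall` returns the 4 full match strings.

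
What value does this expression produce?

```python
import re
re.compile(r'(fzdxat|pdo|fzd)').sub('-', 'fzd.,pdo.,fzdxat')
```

'-.,-.,-'

`|` is ordered: at each position the engine commits to the first alternative that works.
Matches: at [0:3] → 'fzd'; at [5:8] → 'pdo'; at [10:16] → 'fzdxat'.
Each match is replaced by '-'.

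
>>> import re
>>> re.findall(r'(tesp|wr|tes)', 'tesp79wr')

['tesp', 'wr']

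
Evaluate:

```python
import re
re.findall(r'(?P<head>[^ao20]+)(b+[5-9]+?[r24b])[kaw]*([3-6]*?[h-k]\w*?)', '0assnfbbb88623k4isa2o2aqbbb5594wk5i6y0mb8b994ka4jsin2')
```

[('ssnfbb', 'b8862', '3k'), ('qbb', 'b5594', '5i'), ('mb8', 'b994', '4j')]

Pattern: one or more of any character except [ao20] (captured as 'head'); then one or more of the literal 'b', then one or more of a character in [5-9] (lazy), then one of [r24b] (captured); then zero or more of one of [kaw]; then zero or more of a character in [3-6] (lazy), then a character in [h-k], then zero or more of a word character (lazy) (captured).
With the lazy modifier that quantifier settles for the fewest repetitions that let the rest of the pattern succeed (the atoms after it are unaffected and can still be greedy).
Matches: at [2:15] match 'ssnfbbb88623k', groups = ('ssnfbb', 'b8862', '3k'); at [23:35] match 'qbbb5594wk5i', groups = ('qbb', 'b5594', '5i'); at [38:49] match 'mb8b994ka4j', groups = ('mb8', 'b994', '4j').
`findall` packs the 3 group values into a tuple for every match.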